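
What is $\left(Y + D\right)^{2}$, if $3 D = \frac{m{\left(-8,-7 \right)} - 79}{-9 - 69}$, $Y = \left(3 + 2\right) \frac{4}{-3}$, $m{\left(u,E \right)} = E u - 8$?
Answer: $\frac{2337841}{54756} \approx 42.696$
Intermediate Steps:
$m{\left(u,E \right)} = -8 + E u$
$Y = - \frac{20}{3}$ ($Y = 5 \cdot 4 \left(- \frac{1}{3}\right) = 5 \left(- \frac{4}{3}\right) = - \frac{20}{3} \approx -6.6667$)
$D = \frac{31}{234}$ ($D = \frac{\left(\left(-8 - -56\right) - 79\right) \frac{1}{-9 - 69}}{3} = \frac{\left(\left(-8 + 56\right) - 79\right) \frac{1}{-78}}{3} = \frac{\left(48 - 79\right) \left(- \frac{1}{78}\right)}{3} = \frac{\left(-31\right) \left(- \frac{1}{78}\right)}{3} = \frac{1}{3} \cdot \frac{31}{78} = \frac{31}{234} \approx 0.13248$)
$\left(Y + D\right)^{2} = \left(- \frac{20}{3} + \frac{31}{234}\right)^{2} = \left(- \frac{1529}{234}\right)^{2} = \frac{2337841}{54756}$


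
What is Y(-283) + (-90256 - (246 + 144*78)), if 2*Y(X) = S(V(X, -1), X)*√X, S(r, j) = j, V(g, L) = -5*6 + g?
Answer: -101734 - 283*I*√283/2 ≈ -1.0173e+5 - 2380.4*I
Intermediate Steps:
V(g, L) = -30 + g
Y(X) = X^(3/2)/2 (Y(X) = (X*√X)/2 = X^(3/2)/2)
Y(-283) + (-90256 - (246 + 144*78)) = (-283)^(3/2)/2 + (-90256 - (246 + 144*78)) = (-283*I*√283)/2 + (-90256 - (246 + 11232)) = -283*I*√283/2 + (-90256 - 1*11478) = -283*I*√283/2 + (-90256 - 11478) = -283*I*√283/2 - 101734 = -101734 - 283*I*√283/2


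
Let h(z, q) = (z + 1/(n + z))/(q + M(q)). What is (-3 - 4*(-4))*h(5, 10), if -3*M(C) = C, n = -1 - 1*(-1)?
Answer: 507/50 ≈ 10.140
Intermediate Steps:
n = 0 (n = -1 + 1 = 0)
M(C) = -C/3
h(z, q) = 3*(z + 1/z)/(2*q) (h(z, q) = (z + 1/(0 + z))/(q - q/3) = (z + 1/z)/((2*q/3)) = (z + 1/z)*(3/(2*q)) = 3*(z + 1/z)/(2*q))
(-3 - 4*(-4))*h(5, 10) = (-3 - 4*(-4))*((3/2)*(1 + 5**2)/(10*5)) = (-3 + 16)*((3/2)*(1/10)*(1/5)*(1 + 25)) = 13*((3/2)*(1/10)*(1/5)*26) = 13*(39/50) = 507/50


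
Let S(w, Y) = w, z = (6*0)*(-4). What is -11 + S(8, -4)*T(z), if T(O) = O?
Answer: -11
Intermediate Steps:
z = 0 (z = 0*(-4) = 0)
-11 + S(8, -4)*T(z) = -11 + 8*0 = -11 + 0 = -11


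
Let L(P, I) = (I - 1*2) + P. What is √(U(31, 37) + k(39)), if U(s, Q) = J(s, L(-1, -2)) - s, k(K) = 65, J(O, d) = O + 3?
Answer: 2*√17 ≈ 8.2462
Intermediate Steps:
L(P, I) = -2 + I + P (L(P, I) = (I - 2) + P = (-2 + I) + P = -2 + I + P)
J(O, d) = 3 + O
U(s, Q) = 3 (U(s, Q) = (3 + s) - s = 3)
√(U(31, 37) + k(39)) = √(3 + 65) = √68 = 2*√17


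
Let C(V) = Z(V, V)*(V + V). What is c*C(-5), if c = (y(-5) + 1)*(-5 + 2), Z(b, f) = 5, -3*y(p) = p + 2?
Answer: 300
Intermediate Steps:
y(p) = -⅔ - p/3 (y(p) = -(p + 2)/3 = -(2 + p)/3 = -⅔ - p/3)
C(V) = 10*V (C(V) = 5*(V + V) = 5*(2*V) = 10*V)
c = -6 (c = ((-⅔ - ⅓*(-5)) + 1)*(-5 + 2) = ((-⅔ + 5/3) + 1)*(-3) = (1 + 1)*(-3) = 2*(-3) = -6)
c*C(-5) = -60*(-5) = -6*(-50) = 300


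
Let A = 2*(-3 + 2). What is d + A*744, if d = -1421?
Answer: -2909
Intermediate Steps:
A = -2 (A = 2*(-1) = -2)
d + A*744 = -1421 - 2*744 = -1421 - 1488 = -2909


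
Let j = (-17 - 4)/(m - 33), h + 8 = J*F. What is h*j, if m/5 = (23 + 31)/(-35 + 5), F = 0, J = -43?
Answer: -4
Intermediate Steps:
m = -9 (m = 5*((23 + 31)/(-35 + 5)) = 5*(54/(-30)) = 5*(54*(-1/30)) = 5*(-9/5) = -9)
h = -8 (h = -8 - 43*0 = -8 + 0 = -8)
j = ½ (j = (-17 - 4)/(-9 - 33) = -21/(-42) = -21*(-1/42) = ½ ≈ 0.50000)
h*j = -8*½ = -4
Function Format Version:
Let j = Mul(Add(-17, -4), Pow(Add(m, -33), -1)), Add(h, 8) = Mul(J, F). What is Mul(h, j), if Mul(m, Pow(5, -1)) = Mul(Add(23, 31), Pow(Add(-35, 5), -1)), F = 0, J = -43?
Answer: -4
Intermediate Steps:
m = -9 (m = Mul(5, Mul(Add(23, 31), Pow(Add(-35, 5), -1))) = Mul(5, Mul(54, Pow(-30, -1))) = Mul(5, Mul(54, Rational(-1, 30))) = Mul(5, Rational(-9, 5)) = -9)
h = -8 (h = Add(-8, Mul(-43, 0)) = Add(-8, 0) = -8)
j = Rational(1, 2) (j = Mul(Add(-17, -4), Pow(Add(-9, -33), -1)) = Mul(-21, Pow(-42, -1)) = Mul(-21, Rational(-1, 42)) = Rational(1, 2) ≈ 0.50000)
Mul(h, j) = Mul(-8, Rational(1, 2)) = -4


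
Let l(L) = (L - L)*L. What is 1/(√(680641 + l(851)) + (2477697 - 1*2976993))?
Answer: -499296/249295814975 - √680641/249295814975 ≈ -2.0061e-6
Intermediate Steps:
l(L) = 0 (l(L) = 0*L = 0)
1/(√(680641 + l(851)) + (2477697 - 1*2976993)) = 1/(√(680641 + 0) + (2477697 - 1*2976993)) = 1/(√680641 + (2477697 - 2976993)) = 1/(√680641 - 499296) = 1/(-499296 + √680641)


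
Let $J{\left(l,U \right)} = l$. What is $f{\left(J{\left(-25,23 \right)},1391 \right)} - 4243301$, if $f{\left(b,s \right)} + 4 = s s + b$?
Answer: $-2308449$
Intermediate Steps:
$f{\left(b,s \right)} = -4 + b + s^{2}$ ($f{\left(b,s \right)} = -4 + \left(s s + b\right) = -4 + \left(s^{2} + b\right) = -4 + \left(b + s^{2}\right) = -4 + b + s^{2}$)
$f{\left(J{\left(-25,23 \right)},1391 \right)} - 4243301 = \left(-4 - 25 + 1391^{2}\right) - 4243301 = \left(-4 - 25 + 1934881\right) - 4243301 = 1934852 - 4243301 = -2308449$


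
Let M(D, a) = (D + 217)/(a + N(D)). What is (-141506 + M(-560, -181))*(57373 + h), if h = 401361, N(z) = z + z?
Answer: -84452453692842/1301 ≈ -6.4913e+10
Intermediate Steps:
N(z) = 2*z
M(D, a) = (217 + D)/(a + 2*D) (M(D, a) = (D + 217)/(a + 2*D) = (217 + D)/(a + 2*D))
(-141506 + M(-560, -181))*(57373 + h) = (-141506 + (217 - 560)/(-181 + 2*(-560)))*(57373 + 401361) = (-141506 - 343/(-181 - 1120))*458734 = (-141506 - 343/(-1301))*458734 = (-141506 - 1/1301*(-343))*458734 = (-141506 + 343/1301)*458734 = -184098963/1301*458734 = -84452453692842/1301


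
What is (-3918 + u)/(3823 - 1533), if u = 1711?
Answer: -2207/2290 ≈ -0.96376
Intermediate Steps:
(-3918 + u)/(3823 - 1533) = (-3918 + 1711)/(3823 - 1533) = -2207/2290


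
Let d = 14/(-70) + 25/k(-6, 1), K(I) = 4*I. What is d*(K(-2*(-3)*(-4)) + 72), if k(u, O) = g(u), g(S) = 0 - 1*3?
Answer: 1024/5 ≈ 204.80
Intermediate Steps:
g(S) = -3 (g(S) = 0 - 3 = -3)
k(u, O) = -3
d = -128/15 (d = 14/(-70) + 25/(-3) = 14*(-1/70) + 25*(-1/3) = -1/5 - 25/3 = -128/15 ≈ -8.5333)
d*(K(-2*(-3)*(-4)) + 72) = -128*(4*(-2*(-3)*(-4)) + 72)/15 = -128*(4*(6*(-4)) + 72)/15 = -128*(4*(-24) + 72)/15 = -128*(-96 + 72)/15 = -128/15*(-24) = 1024/5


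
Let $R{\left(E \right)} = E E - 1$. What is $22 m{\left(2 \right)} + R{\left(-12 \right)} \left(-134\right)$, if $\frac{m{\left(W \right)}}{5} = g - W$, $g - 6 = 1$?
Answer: $-18612$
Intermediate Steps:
$g = 7$ ($g = 6 + 1 = 7$)
$m{\left(W \right)} = 35 - 5 W$ ($m{\left(W \right)} = 5 \left(7 - W\right) = 35 - 5 W$)
$R{\left(E \right)} = -1 + E^{2}$ ($R{\left(E \right)} = E^{2} - 1 = -1 + E^{2}$)
$22 m{\left(2 \right)} + R{\left(-12 \right)} \left(-134\right) = 22 \left(35 - 10\right) + \left(-1 + \left(-12\right)^{2}\right) \left(-134\right) = 22 \left(35 - 10\right) + \left(-1 + 144\right) \left(-134\right) = 22 \cdot 25 + 143 \left(-134\right) = 550 - 19162 = -18612$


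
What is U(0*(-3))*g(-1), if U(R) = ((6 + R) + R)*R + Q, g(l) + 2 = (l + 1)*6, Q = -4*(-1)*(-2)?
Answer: 16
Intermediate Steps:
Q = -8 (Q = 4*(-2) = -8)
g(l) = 4 + 6*l (g(l) = -2 + (l + 1)*6 = -2 + (1 + l)*6 = -2 + (6 + 6*l) = 4 + 6*l)
U(R) = -8 + R*(6 + 2*R) (U(R) = ((6 + R) + R)*R - 8 = (6 + 2*R)*R - 8 = R*(6 + 2*R) - 8 = -8 + R*(6 + 2*R))
U(0*(-3))*g(-1) = (-8 + 2*(0*(-3))**2 + 6*(0*(-3)))*(4 + 6*(-1)) = (-8 + 2*0**2 + 6*0)*(4 - 6) = (-8 + 2*0 + 0)*(-2) = (-8 + 0 + 0)*(-2) = -8*(-2) = 16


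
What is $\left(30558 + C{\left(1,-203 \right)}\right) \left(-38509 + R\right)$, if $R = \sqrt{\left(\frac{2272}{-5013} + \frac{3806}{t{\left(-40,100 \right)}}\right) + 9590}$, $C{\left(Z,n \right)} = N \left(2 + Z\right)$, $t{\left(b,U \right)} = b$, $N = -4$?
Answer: $-1176295914 + \frac{5091 \sqrt{2651064395485}}{2785} \approx -1.1733 \cdot 10^{9}$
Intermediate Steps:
$C{\left(Z,n \right)} = -8 - 4 Z$ ($C{\left(Z,n \right)} = - 4 \left(2 + Z\right) = -8 - 4 Z$)
$R = \frac{\sqrt{2651064395485}}{16710}$ ($R = \sqrt{\left(\frac{2272}{-5013} + \frac{3806}{-40}\right) + 9590} = \sqrt{\left(2272 \left(- \frac{1}{5013}\right) + 3806 \left(- \frac{1}{40}\right)\right) + 9590} = \sqrt{\left(- \frac{2272}{5013} - \frac{1903}{20}\right) + 9590} = \sqrt{- \frac{9585179}{100260} + 9590} = \sqrt{\frac{951908221}{100260}} = \frac{\sqrt{2651064395485}}{16710} \approx 97.439$)
$\left(30558 + C{\left(1,-203 \right)}\right) \left(-38509 + R\right) = \left(30558 - 12\right) \left(-38509 + \frac{\sqrt{2651064395485}}{16710}\right) = 30546 \left(-38509 + \frac{\sqrt{2651064395485}}{16710}\right) = -1176295914 + \frac{5091 \sqrt{2651064395485}}{2785}$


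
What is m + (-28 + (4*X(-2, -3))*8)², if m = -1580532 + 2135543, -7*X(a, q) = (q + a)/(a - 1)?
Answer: 245319355/441 ≈ 5.5628e+5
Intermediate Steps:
X(a, q) = -(a + q)/(7*(-1 + a)) (X(a, q) = -(q + a)/(7*(a - 1)) = -(a + q)/(7*(-1 + a)))
m = 555011
m + (-28 + (4*X(-2, -3))*8)² = 555011 + (-28 + (4*((-1*(-2) - 1*(-3))/(7*(-1 - 2))))*8)² = 555011 + (-28 + (4*((⅐)*(2 + 3)/(-3)))*8)² = 555011 + (-28 + (4*((⅐)*(-⅓)*5))*8)² = 555011 + (-28 + (4*(-5/21))*8)² = 555011 + (-28 - 20/21*8)² = 555011 + (-28 - 160/21)² = 555011 + (-748/21)² = 555011 + 559504/441 = 245319355/441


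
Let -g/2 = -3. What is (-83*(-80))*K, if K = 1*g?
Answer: 39840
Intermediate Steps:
g = 6 (g = -2*(-3) = 6)
K = 6 (K = 1*6 = 6)
(-83*(-80))*K = -83*(-80)*6 = 6640*6 = 39840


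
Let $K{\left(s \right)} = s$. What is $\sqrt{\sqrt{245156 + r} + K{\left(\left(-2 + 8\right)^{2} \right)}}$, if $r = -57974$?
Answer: $\sqrt{36 + 3 \sqrt{20798}} \approx 21.648$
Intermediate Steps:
$\sqrt{\sqrt{245156 + r} + K{\left(\left(-2 + 8\right)^{2} \right)}} = \sqrt{\sqrt{245156 - 57974} + \left(-2 + 8\right)^{2}} = \sqrt{\sqrt{187182} + 6^{2}} = \sqrt{3 \sqrt{20798} + 36} = \sqrt{36 + 3 \sqrt{20798}}$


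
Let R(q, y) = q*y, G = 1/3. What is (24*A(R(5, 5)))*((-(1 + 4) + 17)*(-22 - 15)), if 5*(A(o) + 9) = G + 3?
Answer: 88800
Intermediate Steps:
G = ⅓ ≈ 0.33333
A(o) = -25/3 (A(o) = -9 + (⅓ + 3)/5 = -9 + (⅕)*(10/3) = -9 + ⅔ = -25/3)
(24*A(R(5, 5)))*((-(1 + 4) + 17)*(-22 - 15)) = (24*(-25/3))*((-(1 + 4) + 17)*(-22 - 15)) = -200*(-1*5 + 17)*(-37) = -200*(-5 + 17)*(-37) = -2400*(-37) = -200*(-444) = 88800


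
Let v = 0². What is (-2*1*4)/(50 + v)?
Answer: -4/25 ≈ -0.16000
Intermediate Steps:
v = 0
(-2*1*4)/(50 + v) = (-2*1*4)/(50 + 0) = -2*4/50 = -8*1/50 = -4/25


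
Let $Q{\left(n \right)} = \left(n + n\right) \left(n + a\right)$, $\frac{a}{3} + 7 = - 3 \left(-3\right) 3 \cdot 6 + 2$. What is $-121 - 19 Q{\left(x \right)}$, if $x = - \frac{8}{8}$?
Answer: $17739$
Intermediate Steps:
$x = -1$ ($x = \left(-8\right) \frac{1}{8} = -1$)
$a = 471$ ($a = -21 + 3 \left(- 3 \left(-3\right) 3 \cdot 6 + 2\right) = -21 + 3 \left(- 3 \left(\left(-9\right) 6\right) + 2\right) = -21 + 3 \left(\left(-3\right) \left(-54\right) + 2\right) = -21 + 3 \left(162 + 2\right) = -21 + 3 \cdot 164 = -21 + 492 = 471$)
$Q{\left(n \right)} = 2 n \left(471 + n\right)$ ($Q{\left(n \right)} = \left(n + n\right) \left(n + 471\right) = 2 n \left(471 + n\right)$)
$-121 - 19 Q{\left(x \right)} = -121 - 19 \cdot 2 \left(-1\right) \left(471 - 1\right) = -121 - 19 \cdot 2 \left(-1\right) 470 = -121 - -17860 = -121 + 17860 = 17739$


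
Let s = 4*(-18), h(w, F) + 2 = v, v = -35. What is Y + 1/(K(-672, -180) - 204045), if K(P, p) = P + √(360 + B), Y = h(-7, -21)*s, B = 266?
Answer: 111645707564715/41909049463 - √626/41909049463 ≈ 2664.0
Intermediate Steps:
h(w, F) = -37 (h(w, F) = -2 - 35 = -37)
s = -72
Y = 2664 (Y = -37*(-72) = 2664)
K(P, p) = P + √626 (K(P, p) = P + √(360 + 266) = P + √626)
Y + 1/(K(-672, -180) - 204045) = 2664 + 1/((-672 + √626) - 204045) = 2664 + 1/(-204717 + √626)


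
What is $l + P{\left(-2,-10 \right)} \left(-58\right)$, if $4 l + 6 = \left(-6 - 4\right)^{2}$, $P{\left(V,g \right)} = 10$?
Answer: $- \frac{1113}{2} \approx -556.5$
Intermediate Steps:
$l = \frac{47}{2}$ ($l = - \frac{3}{2} + \frac{\left(-6 - 4\right)^{2}}{4} = - \frac{3}{2} + \frac{\left(-10\right)^{2}}{4} = - \frac{3}{2} + \frac{1}{4} \cdot 100 = - \frac{3}{2} + 25 = \frac{47}{2} \approx 23.5$)
$l + P{\left(-2,-10 \right)} \left(-58\right) = \frac{47}{2} + 10 \left(-58\right) = \frac{47}{2} - 580 = - \frac{1113}{2}$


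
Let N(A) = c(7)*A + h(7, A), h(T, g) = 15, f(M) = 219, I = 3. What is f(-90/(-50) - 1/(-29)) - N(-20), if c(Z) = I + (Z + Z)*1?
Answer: 544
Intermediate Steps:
c(Z) = 3 + 2*Z (c(Z) = 3 + (Z + Z)*1 = 3 + (2*Z)*1 = 3 + 2*Z)
N(A) = 15 + 17*A (N(A) = (3 + 2*7)*A + 15 = (3 + 14)*A + 15 = 17*A + 15 = 15 + 17*A)
f(-90/(-50) - 1/(-29)) - N(-20) = 219 - (15 + 17*(-20)) = 219 - (15 - 340) = 219 - 1*(-325) = 219 + 325 = 544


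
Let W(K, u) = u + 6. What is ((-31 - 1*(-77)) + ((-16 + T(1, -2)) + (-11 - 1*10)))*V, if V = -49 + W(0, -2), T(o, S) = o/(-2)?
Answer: -765/2 ≈ -382.50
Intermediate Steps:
T(o, S) = -o/2 (T(o, S) = o*(-½) = -o/2)
W(K, u) = 6 + u
V = -45 (V = -49 + (6 - 2) = -49 + 4 = -45)
((-31 - 1*(-77)) + ((-16 + T(1, -2)) + (-11 - 1*10)))*V = ((-31 - 1*(-77)) + ((-16 - ½*1) + (-11 - 1*10)))*(-45) = ((-31 + 77) + ((-16 - ½) + (-11 - 10)))*(-45) = (46 + (-33/2 - 21))*(-45) = (46 - 75/2)*(-45) = (17/2)*(-45) = -765/2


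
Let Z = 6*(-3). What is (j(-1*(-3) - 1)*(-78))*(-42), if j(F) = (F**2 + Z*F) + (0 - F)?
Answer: -111384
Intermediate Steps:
Z = -18
j(F) = F**2 - 19*F (j(F) = (F**2 - 18*F) + (0 - F) = (F**2 - 18*F) - F = F**2 - 19*F)
(j(-1*(-3) - 1)*(-78))*(-42) = (((-1*(-3) - 1)*(-19 + (-1*(-3) - 1)))*(-78))*(-42) = (((3 - 1)*(-19 + (3 - 1)))*(-78))*(-42) = ((2*(-19 + 2))*(-78))*(-42) = ((2*(-17))*(-78))*(-42) = -34*(-78)*(-42) = 2652*(-42) = -111384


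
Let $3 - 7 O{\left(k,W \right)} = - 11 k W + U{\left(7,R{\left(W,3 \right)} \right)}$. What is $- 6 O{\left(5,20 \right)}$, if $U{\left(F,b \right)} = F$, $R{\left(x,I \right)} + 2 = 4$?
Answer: $- \frac{6576}{7} \approx -939.43$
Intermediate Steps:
$R{\left(x,I \right)} = 2$ ($R{\left(x,I \right)} = -2 + 4 = 2$)
$O{\left(k,W \right)} = - \frac{4}{7} + \frac{11 W k}{7}$ ($O{\left(k,W \right)} = \frac{3}{7} - \frac{- 11 k W + 7}{7} = \frac{3}{7} - \frac{- 11 W k + 7}{7} = \frac{3}{7} - \frac{7 - 11 W k}{7} = \frac{3}{7} + \left(-1 + \frac{11 W k}{7}\right) = - \frac{4}{7} + \frac{11 W k}{7}$)
$- 6 O{\left(5,20 \right)} = - 6 \left(- \frac{4}{7} + \frac{11}{7} \cdot 20 \cdot 5\right) = - 6 \left(- \frac{4}{7} + \frac{1100}{7}\right) = \left(-6\right) \frac{1096}{7} = - \frac{6576}{7}$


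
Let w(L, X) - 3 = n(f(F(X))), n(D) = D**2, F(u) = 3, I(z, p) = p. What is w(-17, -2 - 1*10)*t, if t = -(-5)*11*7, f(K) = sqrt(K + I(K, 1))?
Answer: 2695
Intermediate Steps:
f(K) = sqrt(1 + K) (f(K) = sqrt(K + 1) = sqrt(1 + K))
t = 385 (t = -1*(-55)*7 = 55*7 = 385)
w(L, X) = 7 (w(L, X) = 3 + (sqrt(1 + 3))**2 = 3 + (sqrt(4))**2 = 3 + 2**2 = 3 + 4 = 7)
w(-17, -2 - 1*10)*t = 7*385 = 2695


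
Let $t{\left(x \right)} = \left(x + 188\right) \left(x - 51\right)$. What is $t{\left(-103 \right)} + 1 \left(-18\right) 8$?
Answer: $-13234$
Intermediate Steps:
$t{\left(x \right)} = \left(-51 + x\right) \left(188 + x\right)$ ($t{\left(x \right)} = \left(188 + x\right) \left(-51 + x\right) = \left(-51 + x\right) \left(188 + x\right)$)
$t{\left(-103 \right)} + 1 \left(-18\right) 8 = \left(-9588 + \left(-103\right)^{2} + 137 \left(-103\right)\right) + 1 \left(-18\right) 8 = \left(-9588 + 10609 - 14111\right) - 144 = -13090 - 144 = -13234$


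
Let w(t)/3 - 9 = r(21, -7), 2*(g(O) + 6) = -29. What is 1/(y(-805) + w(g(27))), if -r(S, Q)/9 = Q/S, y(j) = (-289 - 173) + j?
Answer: -1/1231 ≈ -0.00081235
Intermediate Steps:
g(O) = -41/2 (g(O) = -6 + (½)*(-29) = -6 - 29/2 = -41/2)
y(j) = -462 + j
r(S, Q) = -9*Q/S
w(t) = 36 (w(t) = 27 + 3*(-9*(-7)/21) = 27 + 3*(-9*(-7)*1/21) = 27 + 3*3 = 27 + 9 = 36)
1/(y(-805) + w(g(27))) = 1/((-462 - 805) + 36) = 1/(-1267 + 36) = 1/(-1231) = -1/1231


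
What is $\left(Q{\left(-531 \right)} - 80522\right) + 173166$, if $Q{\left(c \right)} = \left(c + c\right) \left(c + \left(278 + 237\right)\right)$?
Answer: $109636$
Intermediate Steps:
$Q{\left(c \right)} = 2 c \left(515 + c\right)$ ($Q{\left(c \right)} = 2 c \left(c + 515\right) = 2 c \left(515 + c\right)$)
$\left(Q{\left(-531 \right)} - 80522\right) + 173166 = \left(2 \left(-531\right) \left(515 - 531\right) - 80522\right) + 173166 = \left(2 \left(-531\right) \left(-16\right) - 80522\right) + 173166 = \left(16992 - 80522\right) + 173166 = -63530 + 173166 = 109636$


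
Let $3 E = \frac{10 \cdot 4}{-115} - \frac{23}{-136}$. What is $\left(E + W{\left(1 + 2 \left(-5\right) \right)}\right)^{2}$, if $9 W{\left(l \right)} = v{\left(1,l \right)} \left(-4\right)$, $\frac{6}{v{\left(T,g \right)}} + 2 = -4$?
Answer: $\frac{117397225}{792535104} \approx 0.14813$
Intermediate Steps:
$v{\left(T,g \right)} = -1$ ($v{\left(T,g \right)} = \frac{6}{-2 - 4} = \frac{6}{-6} = 6 \left(- \frac{1}{6}\right) = -1$)
$W{\left(l \right)} = \frac{4}{9}$ ($W{\left(l \right)} = \frac{\left(-1\right) \left(-4\right)}{9} = \frac{1}{9} \cdot 4 = \frac{4}{9}$)
$E = - \frac{559}{9384}$ ($E = \frac{\frac{10 \cdot 4}{-115} - \frac{23}{-136}}{3} = \frac{40 \left(- \frac{1}{115}\right) - - \frac{23}{136}}{3} = \frac{- \frac{8}{23} + \frac{23}{136}}{3} = \frac{1}{3} \left(- \frac{559}{3128}\right) = - \frac{559}{9384} \approx -0.059569$)
$\left(E + W{\left(1 + 2 \left(-5\right) \right)}\right)^{2} = \left(- \frac{559}{9384} + \frac{4}{9}\right)^{2} = \left(\frac{10835}{28152}\right)^{2} = \frac{117397225}{792535104}$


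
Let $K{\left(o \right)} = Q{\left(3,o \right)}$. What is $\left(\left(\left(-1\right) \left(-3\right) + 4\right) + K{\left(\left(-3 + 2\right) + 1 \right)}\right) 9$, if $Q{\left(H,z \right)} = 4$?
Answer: $99$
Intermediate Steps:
$K{\left(o \right)} = 4$
$\left(\left(\left(-1\right) \left(-3\right) + 4\right) + K{\left(\left(-3 + 2\right) + 1 \right)}\right) 9 = \left(\left(\left(-1\right) \left(-3\right) + 4\right) + 4\right) 9 = \left(\left(3 + 4\right) + 4\right) 9 = \left(7 + 4\right) 9 = 11 \cdot 9 = 99$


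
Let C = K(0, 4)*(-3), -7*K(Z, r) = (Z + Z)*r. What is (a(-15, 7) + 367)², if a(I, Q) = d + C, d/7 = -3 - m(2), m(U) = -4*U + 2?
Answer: 150544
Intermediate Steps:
m(U) = 2 - 4*U
K(Z, r) = -2*Z*r/7 (K(Z, r) = -(Z + Z)*r/7 = -2*Z*r/7)
d = 21 (d = 7*(-3 - (2 - 4*2)) = 7*(-3 - (2 - 8)) = 7*(-3 - 1*(-6)) = 7*(-3 + 6) = 7*3 = 21)
C = 0 (C = -2/7*0*4*(-3) = 0*(-3) = 0)
a(I, Q) = 21 (a(I, Q) = 21 + 0 = 21)
(a(-15, 7) + 367)² = (21 + 367)² = 388² = 150544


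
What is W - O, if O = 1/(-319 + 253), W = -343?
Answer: -22637/66 ≈ -342.98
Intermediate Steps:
O = -1/66 (O = 1/(-66) = -1/66 ≈ -0.015152)
W - O = -343 - 1*(-1/66) = -343 + 1/66 = -22637/66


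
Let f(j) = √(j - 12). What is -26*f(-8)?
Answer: -52*I*√5 ≈ -116.28*I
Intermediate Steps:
f(j) = √(-12 + j)
-26*f(-8) = -26*√(-12 - 8) = -52*I*√5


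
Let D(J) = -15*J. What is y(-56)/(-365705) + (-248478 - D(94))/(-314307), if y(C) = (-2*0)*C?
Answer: 27452/34923 ≈ 0.78607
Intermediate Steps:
y(C) = 0 (y(C) = 0*C = 0)
y(-56)/(-365705) + (-248478 - D(94))/(-314307) = 0/(-365705) + (-248478 - (-15)*94)/(-314307) = 0*(-1/365705) + (-248478 - 1*(-1410))*(-1/314307) = 0 + (-248478 + 1410)*(-1/314307) = 0 - 247068*(-1/314307) = 0 + 27452/34923 = 27452/34923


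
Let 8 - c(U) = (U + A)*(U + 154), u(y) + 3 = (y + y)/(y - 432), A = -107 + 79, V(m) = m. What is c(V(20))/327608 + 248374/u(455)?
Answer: 233936911677/34439791 ≈ 6792.6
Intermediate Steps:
A = -28
u(y) = -3 + 2*y/(-432 + y) (u(y) = -3 + (y + y)/(y - 432) = -3 + (2*y)/(-432 + y) = -3 + 2*y/(-432 + y))
c(U) = 8 - (-28 + U)*(154 + U) (c(U) = 8 - (U - 28)*(U + 154) = 8 - (-28 + U)*(154 + U))
c(V(20))/327608 + 248374/u(455) = (4320 - 1*20**2 - 126*20)/327608 + 248374/(((1296 - 1*455)/(-432 + 455))) = (4320 - 1*400 - 2520)*(1/327608) + 248374/(((1296 - 455)/23)) = (4320 - 400 - 2520)*(1/327608) + 248374/(((1/23)*841)) = 1400*(1/327608) + 248374/(841/23) = 175/40951 + 248374*(23/841) = 175/40951 + 5712602/841 = 233936911677/34439791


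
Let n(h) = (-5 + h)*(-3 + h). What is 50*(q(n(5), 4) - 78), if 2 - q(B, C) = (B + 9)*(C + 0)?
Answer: -5600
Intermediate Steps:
q(B, C) = 2 - C*(9 + B) (q(B, C) = 2 - (B + 9)*(C + 0) = 2 - (9 + B)*C = 2 - C*(9 + B))
50*(q(n(5), 4) - 78) = 50*((2 - 9*4 - 1*(15 + 5² - 8*5)*4) - 78) = 50*((2 - 36 - 1*(15 + 25 - 40)*4) - 78) = 50*((2 - 36 - 1*0*4) - 78) = 50*((2 - 36 + 0) - 78) = 50*(-34 - 78) = 50*(-112) = -5600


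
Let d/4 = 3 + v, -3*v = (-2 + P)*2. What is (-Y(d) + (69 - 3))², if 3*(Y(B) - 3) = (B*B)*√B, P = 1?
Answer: 173596427/2187 - 54208*√33/9 ≈ 44776.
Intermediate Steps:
v = ⅔ (v = -(-2 + 1)*2/3 = -(-1)*2/3 = -⅓*(-2) = ⅔ ≈ 0.66667)
d = 44/3 (d = 4*(3 + ⅔) = 4*(11/3) = 44/3 ≈ 14.667)
Y(B) = 3 + B^(5/2)/3 (Y(B) = 3 + ((B*B)*√B)/3 = 3 + (B²*√B)/3 = 3 + B^(5/2)/3)
(-Y(d) + (69 - 3))² = (-(3 + (44/3)^(5/2)/3) + (69 - 3))² = (-(3 + (3872*√33/27)/3) + 66)² = (-(3 + 3872*√33/81) + 66)² = ((-3 - 3872*√33/81) + 66)² = (63 - 3872*√33/81)²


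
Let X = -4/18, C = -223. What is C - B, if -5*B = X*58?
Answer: -10151/45 ≈ -225.58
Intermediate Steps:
X = -2/9 (X = -4*1/18 = -2/9 ≈ -0.22222)
B = 116/45 (B = -(-2)*58/45 = -1/5*(-116/9) = 116/45 ≈ 2.5778)
C - B = -223 - 1*116/45 = -223 - 116/45 = -10151/45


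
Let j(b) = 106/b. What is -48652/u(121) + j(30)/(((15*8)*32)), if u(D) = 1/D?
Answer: -339084979147/57600 ≈ -5.8869e+6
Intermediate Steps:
-48652/u(121) + j(30)/(((15*8)*32)) = -48652/(1/121) + (106/30)/(((15*8)*32)) = -48652/1/121 + (106*(1/30))/((120*32)) = -48652*121 + (53/15)/3840 = -5886892 + (53/15)*(1/3840) = -5886892 + 53/57600 = -339084979147/57600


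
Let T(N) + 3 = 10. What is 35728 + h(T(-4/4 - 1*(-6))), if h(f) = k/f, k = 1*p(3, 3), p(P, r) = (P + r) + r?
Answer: 250105/7 ≈ 35729.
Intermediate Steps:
p(P, r) = P + 2*r
k = 9 (k = 1*(3 + 2*3) = 1*(3 + 6) = 1*9 = 9)
T(N) = 7 (T(N) = -3 + 10 = 7)
h(f) = 9/f
35728 + h(T(-4/4 - 1*(-6))) = 35728 + 9/7 = 250105/7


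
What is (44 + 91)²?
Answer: 18225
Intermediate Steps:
(44 + 91)² = 135² = 18225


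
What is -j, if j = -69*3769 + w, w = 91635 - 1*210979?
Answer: 379405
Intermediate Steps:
w = -119344 (w = 91635 - 210979 = -119344)
j = -379405 (j = -69*3769 - 119344 = -260061 - 119344 = -379405)
-j = -1*(-379405) = 379405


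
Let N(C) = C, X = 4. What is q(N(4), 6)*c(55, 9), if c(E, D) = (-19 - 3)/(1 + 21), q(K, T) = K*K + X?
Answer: -20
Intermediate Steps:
q(K, T) = 4 + K**2 (q(K, T) = K*K + 4 = K**2 + 4 = 4 + K**2)
c(E, D) = -1 (c(E, D) = -22/22 = -22*1/22 = -1)
q(N(4), 6)*c(55, 9) = (4 + 4**2)*(-1) = (4 + 16)*(-1) = 20*(-1) = -20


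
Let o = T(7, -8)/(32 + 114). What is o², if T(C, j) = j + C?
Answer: 1/21316 ≈ 4.6913e-5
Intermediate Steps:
T(C, j) = C + j
o = -1/146 (o = (7 - 8)/(32 + 114) = -1/146 ≈ -0.0068493)
o² = (-1/146)² = 1/21316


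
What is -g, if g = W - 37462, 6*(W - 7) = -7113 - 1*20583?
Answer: 42071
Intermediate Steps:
W = -4609 (W = 7 + (-7113 - 1*20583)/6 = 7 + (-7113 - 20583)/6 = 7 + (1/6)*(-27696) = 7 - 4616 = -4609)
g = -42071 (g = -4609 - 37462 = -42071)
-g = -1*(-42071) = 42071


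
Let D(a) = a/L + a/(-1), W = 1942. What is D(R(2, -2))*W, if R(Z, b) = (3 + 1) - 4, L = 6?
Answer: 0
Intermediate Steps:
R(Z, b) = 0 (R(Z, b) = 4 - 4 = 0)
D(a) = -5*a/6 (D(a) = a/6 + a/(-1) = a*(⅙) + a*(-1) = a/6 - a = -5*a/6)
D(R(2, -2))*W = -⅚*0*1942 = 0*1942 = 0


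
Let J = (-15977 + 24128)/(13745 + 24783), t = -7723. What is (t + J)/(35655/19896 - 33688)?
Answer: 246663638597/1075927779696 ≈ 0.22926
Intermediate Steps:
J = 8151/38528 ≈ 0.21156
(t + J)/(35655/19896 - 33688) = (-7723 + 8151/38528)/(35655/19896 - 33688) = -297543593/(38528*(35655*(1/19896) - 33688)) = -297543593/(38528*(11885/6632 - 33688)) = -297543593/(38528*(-223406931/6632)) = -297543593/38528*(-6632/223406931) = 246663638597/1075927779696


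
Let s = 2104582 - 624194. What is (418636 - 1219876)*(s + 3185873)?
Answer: -3738794963640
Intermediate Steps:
s = 1480388
(418636 - 1219876)*(s + 3185873) = (418636 - 1219876)*(1480388 + 3185873) = -801240*4666261 = -3738794963640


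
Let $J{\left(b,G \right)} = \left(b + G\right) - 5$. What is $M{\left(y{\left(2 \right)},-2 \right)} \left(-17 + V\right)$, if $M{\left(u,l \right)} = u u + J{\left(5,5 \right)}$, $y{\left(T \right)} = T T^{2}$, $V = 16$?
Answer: $-69$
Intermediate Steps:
$y{\left(T \right)} = T^{3}$
$J{\left(b,G \right)} = -5 + G + b$ ($J{\left(b,G \right)} = \left(G + b\right) - 5 = -5 + G + b$)
$M{\left(u,l \right)} = 5 + u^{2}$ ($M{\left(u,l \right)} = u u + \left(-5 + 5 + 5\right) = u^{2} + 5 = 5 + u^{2}$)
$M{\left(y{\left(2 \right)},-2 \right)} \left(-17 + V\right) = \left(5 + \left(2^{3}\right)^{2}\right) \left(-17 + 16\right) = \left(5 + 8^{2}\right) \left(-1\right) = \left(5 + 64\right) \left(-1\right) = 69 \left(-1\right) = -69$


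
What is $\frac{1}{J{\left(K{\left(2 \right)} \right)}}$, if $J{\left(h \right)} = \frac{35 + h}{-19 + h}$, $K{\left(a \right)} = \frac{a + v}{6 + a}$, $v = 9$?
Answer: $- \frac{47}{97} \approx -0.48454$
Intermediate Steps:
$K{\left(a \right)} = \frac{9 + a}{6 + a}$ ($K{\left(a \right)} = \frac{a + 9}{6 + a} = \frac{9 + a}{6 + a}$)
$J{\left(h \right)} = \frac{35 + h}{-19 + h}$
$\frac{1}{J{\left(K{\left(2 \right)} \right)}} = \frac{1}{\frac{1}{-19 + \frac{9 + 2}{6 + 2}} \left(35 + \frac{9 + 2}{6 + 2}\right)} = \frac{1}{\frac{1}{-19 + \frac{1}{8} \cdot 11} \left(35 + \frac{1}{8} \cdot 11\right)} = \frac{1}{\frac{1}{-19 + \frac{11}{8}} \left(35 + \frac{11}{8}\right)} = \frac{1}{\frac{1}{- \frac{141}{8}} \cdot \frac{291}{8}} = \frac{1}{\left(- \frac{8}{141}\right) \frac{291}{8}} = \frac{1}{- \frac{97}{47}} = - \frac{47}{97}$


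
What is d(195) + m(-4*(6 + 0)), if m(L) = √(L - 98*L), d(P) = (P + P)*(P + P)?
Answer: 152100 + 2*√582 ≈ 1.5215e+5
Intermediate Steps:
d(P) = 4*P² (d(P) = (2*P)*(2*P) = 4*P²)
m(L) = √97*√(-L) (m(L) = √(-97*L) = √97*√(-L))
d(195) + m(-4*(6 + 0)) = 4*195² + √97*√(-(-4)*(6 + 0)) = 4*38025 + √97*√(-(-4)*6) = 152100 + √97*√(-1*(-24)) = 152100 + √97*√24 = 152100 + √97*(2*√6) = 152100 + 2*√582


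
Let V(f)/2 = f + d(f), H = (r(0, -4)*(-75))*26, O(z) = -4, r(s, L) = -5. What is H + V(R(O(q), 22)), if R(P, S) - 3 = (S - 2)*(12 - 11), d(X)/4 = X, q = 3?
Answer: 9980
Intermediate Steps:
d(X) = 4*X
H = 9750 (H = -5*(-75)*26 = 375*26 = 9750)
R(P, S) = 1 + S (R(P, S) = 3 + (S - 2)*(12 - 11) = 3 + (-2 + S)*1 = 3 + (-2 + S) = 1 + S)
V(f) = 10*f (V(f) = 2*(f + 4*f) = 2*(5*f) = 10*f)
H + V(R(O(q), 22)) = 9750 + 10*(1 + 22) = 9750 + 10*23 = 9750 + 230 = 9980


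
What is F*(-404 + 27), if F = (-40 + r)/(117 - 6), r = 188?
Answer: -1508/3 ≈ -502.67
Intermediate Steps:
F = 4/3 (F = (-40 + 188)/(117 - 6) = 148/111 = 148*(1/111) = 4/3 ≈ 1.3333)
F*(-404 + 27) = 4*(-404 + 27)/3 = (4/3)*(-377) = -1508/3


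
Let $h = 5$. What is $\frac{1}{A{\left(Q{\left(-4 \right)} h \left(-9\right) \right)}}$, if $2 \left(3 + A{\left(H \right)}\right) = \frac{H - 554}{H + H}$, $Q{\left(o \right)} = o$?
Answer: $- \frac{360}{1267} \approx -0.28414$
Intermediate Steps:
$A{\left(H \right)} = -3 + \frac{-554 + H}{4 H}$ ($A{\left(H \right)} = -3 + \frac{\left(H - 554\right) \frac{1}{H + H}}{2} = -3 + \frac{\left(-554 + H\right) \frac{1}{2 H}}{2} = -3 + \frac{\frac{1}{2} \frac{1}{H} \left(-554 + H\right)}{2} = -3 + \frac{-554 + H}{4 H}$)
$\frac{1}{A{\left(Q{\left(-4 \right)} h \left(-9\right) \right)}} = \frac{1}{\frac{1}{4} \frac{1}{\left(-4\right) 5 \left(-9\right)} \left(-554 - 11 \left(-4\right) 5 \left(-9\right)\right)} = \frac{1}{\frac{1}{4} \frac{1}{\left(-20\right) \left(-9\right)} \left(-554 - 11 \left(\left(-20\right) \left(-9\right)\right)\right)} = \frac{1}{\frac{1}{4} \cdot \frac{1}{180} \left(-554 - 1980\right)} = \frac{1}{\frac{1}{4} \cdot \frac{1}{180} \left(-2534\right)} = \frac{1}{- \frac{1267}{360}} = - \frac{360}{1267}$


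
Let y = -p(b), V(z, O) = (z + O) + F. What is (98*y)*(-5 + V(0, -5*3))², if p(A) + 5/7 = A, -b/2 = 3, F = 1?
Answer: 237538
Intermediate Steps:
b = -6 (b = -2*3 = -6)
V(z, O) = 1 + O + z (V(z, O) = (z + O) + 1 = (O + z) + 1 = 1 + O + z)
p(A) = -5/7 + A
y = 47/7 (y = -(-5/7 - 6) = -1*(-47/7) = 47/7 ≈ 6.7143)
(98*y)*(-5 + V(0, -5*3))² = (98*(47/7))*(-5 + (1 - 5*3 + 0))² = 658*(-5 + (1 - 15 + 0))² = 658*(-5 - 14)² = 658*(-19)² = 658*361 = 237538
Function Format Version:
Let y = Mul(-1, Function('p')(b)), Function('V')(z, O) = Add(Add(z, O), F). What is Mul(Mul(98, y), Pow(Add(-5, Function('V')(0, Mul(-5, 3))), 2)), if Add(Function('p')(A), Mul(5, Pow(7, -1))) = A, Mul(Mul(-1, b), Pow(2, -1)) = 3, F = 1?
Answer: 237538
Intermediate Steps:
b = -6 (b = Mul(-2, 3) = -6)
Function('V')(z, O) = Add(1, O, z) (Function('V')(z, O) = Add(Add(z, O), 1) = Add(Add(O, z), 1) = Add(1, O, z))
Function('p')(A) = Add(Rational(-5, 7), A)
y = Rational(47, 7) (y = Mul(-1, Add(Rational(-5, 7), -6)) = Mul(-1, Rational(-47, 7)) = Rational(47, 7) ≈ 6.7143)
Mul(Mul(98, y), Pow(Add(-5, Function('V')(0, Mul(-5, 3))), 2)) = Mul(Mul(98, Rational(47, 7)), Pow(Add(-5, Add(1, Mul(-5, 3), 0)), 2)) = Mul(658, Pow(Add(-5, Add(1, -15, 0)), 2)) = Mul(658, Pow(Add(-5, -14), 2)) = Mul(658, Pow(-19, 2)) = Mul(658, 361) = 237538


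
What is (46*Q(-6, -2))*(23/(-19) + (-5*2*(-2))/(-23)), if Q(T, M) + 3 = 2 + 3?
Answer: -3636/19 ≈ -191.37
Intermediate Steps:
Q(T, M) = 2 (Q(T, M) = -3 + (2 + 3) = -3 + 5 = 2)
(46*Q(-6, -2))*(23/(-19) + (-5*2*(-2))/(-23)) = (46*2)*(23/(-19) + (-5*2*(-2))/(-23)) = 92*(23*(-1/19) - 10*(-2)*(-1/23)) = 92*(-23/19 + 20*(-1/23)) = 92*(-23/19 - 20/23) = 92*(-909/437) = -3636/19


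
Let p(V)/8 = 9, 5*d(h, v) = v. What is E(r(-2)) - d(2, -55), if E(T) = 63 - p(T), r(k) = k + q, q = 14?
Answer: 2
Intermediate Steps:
r(k) = 14 + k (r(k) = k + 14 = 14 + k)
d(h, v) = v/5
p(V) = 72 (p(V) = 8*9 = 72)
E(T) = -9 (E(T) = 63 - 1*72 = 63 - 72 = -9)
E(r(-2)) - d(2, -55) = -9 - (-55)/5 = -9 - 1*(-11) = -9 + 11 = 2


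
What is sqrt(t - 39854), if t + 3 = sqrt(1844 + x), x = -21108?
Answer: sqrt(-39857 + 8*I*sqrt(301)) ≈ 0.3476 + 199.64*I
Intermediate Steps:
t = -3 + 8*I*sqrt(301) (t = -3 + sqrt(1844 - 21108) = -3 + sqrt(-19264) = -3 + 8*I*sqrt(301) ≈ -3.0 + 138.79*I)
sqrt(t - 39854) = sqrt((-3 + 8*I*sqrt(301)) - 39854) = sqrt(-39857 + 8*I*sqrt(301))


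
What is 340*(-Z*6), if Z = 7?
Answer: -14280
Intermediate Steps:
340*(-Z*6) = 340*(-1*7*6) = 340*(-7*6) = 340*(-42) = -14280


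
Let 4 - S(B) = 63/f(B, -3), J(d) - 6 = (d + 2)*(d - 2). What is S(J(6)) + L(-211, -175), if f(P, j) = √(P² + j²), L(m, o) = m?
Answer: -207 - 63*√1453/1453 ≈ -208.65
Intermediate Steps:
J(d) = 6 + (-2 + d)*(2 + d) (J(d) = 6 + (d + 2)*(d - 2) = 6 + (2 + d)*(-2 + d) = 6 + (-2 + d)*(2 + d))
S(B) = 4 - 63/√(9 + B²) (S(B) = 4 - 63/(√(B² + (-3)²)) = 4 - 63/(√(B² + 9)) = 4 - 63/(√(9 + B²)) = 4 - 63/√(9 + B²))
S(J(6)) + L(-211, -175) = (4 - 63/√(9 + (2 + 6²)²)) - 211 = (4 - 63/√(9 + (2 + 36)²)) - 211 = (4 - 63/√(9 + 38²)) - 211 = (4 - 63/√(9 + 1444)) - 211 = (4 - 63*√1453/1453) - 211 = -207 - 63*√1453/1453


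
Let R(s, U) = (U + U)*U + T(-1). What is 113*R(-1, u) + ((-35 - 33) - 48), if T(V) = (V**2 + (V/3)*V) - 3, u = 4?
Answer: 9935/3 ≈ 3311.7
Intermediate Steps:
T(V) = -3 + 4*V**2/3 (T(V) = (V**2 + (V*(1/3))*V) - 3 = (V**2 + (V/3)*V) - 3 = (V**2 + V**2/3) - 3 = 4*V**2/3 - 3 = -3 + 4*V**2/3)
R(s, U) = -5/3 + 2*U**2 (R(s, U) = (U + U)*U + (-3 + (4/3)*(-1)**2) = (2*U)*U + (-3 + (4/3)*1) = 2*U**2 + (-3 + 4/3) = 2*U**2 - 5/3 = -5/3 + 2*U**2)
113*R(-1, u) + ((-35 - 33) - 48) = 113*(-5/3 + 2*4**2) + ((-35 - 33) - 48) = 113*(-5/3 + 2*16) + (-68 - 48) = 113*(-5/3 + 32) - 116 = 113*(91/3) - 116 = 10283/3 - 116 = 9935/3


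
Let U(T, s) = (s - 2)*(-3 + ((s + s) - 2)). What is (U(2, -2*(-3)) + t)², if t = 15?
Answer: 1849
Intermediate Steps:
U(T, s) = (-5 + 2*s)*(-2 + s) (U(T, s) = (-2 + s)*(-3 + (2*s - 2)) = (-2 + s)*(-3 + (-2 + 2*s)) = (-2 + s)*(-5 + 2*s) = (-5 + 2*s)*(-2 + s))
(U(2, -2*(-3)) + t)² = ((10 - (-18)*(-3) + 2*(-2*(-3))²) + 15)² = ((10 - 9*6 + 2*6²) + 15)² = ((10 - 54 + 2*36) + 15)² = ((10 - 54 + 72) + 15)² = (28 + 15)² = 43² = 1849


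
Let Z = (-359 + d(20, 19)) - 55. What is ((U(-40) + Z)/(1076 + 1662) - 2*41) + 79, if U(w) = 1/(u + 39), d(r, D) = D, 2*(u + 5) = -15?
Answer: -456275/145114 ≈ -3.1443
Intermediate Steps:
u = -25/2 (u = -5 + (½)*(-15) = -5 - 15/2 = -25/2 ≈ -12.500)
Z = -395 (Z = (-359 + 19) - 55 = -340 - 55 = -395)
U(w) = 2/53 (U(w) = 1/(-25/2 + 39) = 1/(53/2) = 2/53)
((U(-40) + Z)/(1076 + 1662) - 2*41) + 79 = ((2/53 - 395)/(1076 + 1662) - 2*41) + 79 = (-20933/53/2738 - 82) + 79 = (-20933/53*1/2738 - 82) + 79 = (-20933/145114 - 82) + 79 = -11920281/145114 + 79 = -456275/145114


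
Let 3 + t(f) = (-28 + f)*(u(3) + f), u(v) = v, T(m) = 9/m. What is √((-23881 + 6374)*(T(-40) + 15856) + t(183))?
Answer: I*√111023290370/20 ≈ 16660.0*I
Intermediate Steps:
t(f) = -3 + (-28 + f)*(3 + f)
√((-23881 + 6374)*(T(-40) + 15856) + t(183)) = √((-23881 + 6374)*(9/(-40) + 15856) + (-87 + 183² - 25*183)) = √(-17507*(9*(-1/40) + 15856) + (-87 + 33489 - 4575)) = √(-17507*(-9/40 + 15856) + 28827) = √(-17507*634231/40 + 28827) = √(-11103482117/40 + 28827) = √(-11102329037/40) = I*√111023290370/20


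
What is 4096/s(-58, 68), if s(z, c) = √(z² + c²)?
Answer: 2048*√1997/1997 ≈ 45.829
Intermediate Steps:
s(z, c) = √(c² + z²)
4096/s(-58, 68) = 4096/(√(68² + (-58)²)) = 4096/(√(4624 + 3364)) = 4096/(√7988) = 4096/((2*√1997)) = 4096*(√1997/3994) = 2048*√1997/1997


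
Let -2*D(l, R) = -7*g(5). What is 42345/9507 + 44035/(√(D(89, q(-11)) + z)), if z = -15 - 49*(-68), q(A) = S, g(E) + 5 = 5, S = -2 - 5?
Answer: 14115/3169 + 44035*√3317/3317 ≈ 769.04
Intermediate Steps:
S = -7
g(E) = 0 (g(E) = -5 + 5 = 0)
q(A) = -7
D(l, R) = 0 (D(l, R) = -(-7)*0/2 = -½*0 = 0)
z = 3317 (z = -15 + 3332 = 3317)
42345/9507 + 44035/(√(D(89, q(-11)) + z)) = 42345/9507 + 44035/(√(0 + 3317)) = 42345*(1/9507) + 44035/(√3317) = 14115/3169 + 44035*(√3317/3317) = 14115/3169 + 44035*√3317/3317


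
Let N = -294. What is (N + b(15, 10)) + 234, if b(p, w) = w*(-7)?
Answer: -130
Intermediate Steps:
b(p, w) = -7*w
(N + b(15, 10)) + 234 = (-294 - 7*10) + 234 = (-294 - 70) + 234 = -364 + 234 = -130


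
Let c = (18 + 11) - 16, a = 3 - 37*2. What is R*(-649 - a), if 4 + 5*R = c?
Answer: -5202/5 ≈ -1040.4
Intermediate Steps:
a = -71 (a = 3 - 74 = -71)
c = 13 (c = 29 - 16 = 13)
R = 9/5 (R = -⅘ + (⅕)*13 = -⅘ + 13/5 = 9/5 ≈ 1.8000)
R*(-649 - a) = 9*(-649 - 1*(-71))/5 = 9*(-649 + 71)/5 = (9/5)*(-578) = -5202/5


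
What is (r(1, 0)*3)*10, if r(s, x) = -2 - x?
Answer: -60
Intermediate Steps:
(r(1, 0)*3)*10 = ((-2 - 1*0)*3)*10 = ((-2 + 0)*3)*10 = -2*3*10 = -6*10 = -60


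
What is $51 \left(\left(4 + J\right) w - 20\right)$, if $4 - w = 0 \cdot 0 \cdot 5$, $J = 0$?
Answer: $-204$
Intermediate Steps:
$w = 4$ ($w = 4 - 0 \cdot 0 \cdot 5 = 4 - 0 \cdot 5 = 4 - 0 = 4 + 0 = 4$)
$51 \left(\left(4 + J\right) w - 20\right) = 51 \left(\left(4 + 0\right) 4 - 20\right) = 51 \left(4 \cdot 4 - 20\right) = 51 \left(16 - 20\right) = 51 \left(-4\right) = -204$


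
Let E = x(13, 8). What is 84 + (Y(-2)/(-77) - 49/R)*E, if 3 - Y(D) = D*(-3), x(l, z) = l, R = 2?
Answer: -36035/154 ≈ -233.99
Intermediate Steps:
Y(D) = 3 + 3*D (Y(D) = 3 - D*(-3) = 3 - (-3)*D = 3 + 3*D)
E = 13
84 + (Y(-2)/(-77) - 49/R)*E = 84 + ((3 + 3*(-2))/(-77) - 49/2)*13 = 84 + ((3 - 6)*(-1/77) - 49*½)*13 = 84 + (-3*(-1/77) - 49/2)*13 = 84 + (3/77 - 49/2)*13 = 84 - 3767/154*13 = 84 - 48971/154 = -36035/154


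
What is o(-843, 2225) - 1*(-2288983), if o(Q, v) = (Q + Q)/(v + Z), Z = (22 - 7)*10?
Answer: 5436332939/2375 ≈ 2.2890e+6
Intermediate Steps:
Z = 150 (Z = 15*10 = 150)
o(Q, v) = 2*Q/(150 + v) (o(Q, v) = (Q + Q)/(v + 150) = (2*Q)/(150 + v) = 2*Q/(150 + v))
o(-843, 2225) - 1*(-2288983) = 2*(-843)/(150 + 2225) - 1*(-2288983) = 2*(-843)/2375 + 2288983 = 2*(-843)*(1/2375) + 2288983 = -1686/2375 + 2288983 = 5436332939/2375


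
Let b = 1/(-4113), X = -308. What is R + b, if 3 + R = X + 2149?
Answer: 7559693/4113 ≈ 1838.0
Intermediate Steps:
b = -1/4113 ≈ -0.00024313
R = 1838 (R = -3 + (-308 + 2149) = -3 + 1841 = 1838)
R + b = 1838 - 1/4113 = 7559693/4113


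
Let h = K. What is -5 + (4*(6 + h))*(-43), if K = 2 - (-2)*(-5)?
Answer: 339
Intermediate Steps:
K = -8 (K = 2 - 1*10 = 2 - 10 = -8)
h = -8
-5 + (4*(6 + h))*(-43) = -5 + (4*(6 - 8))*(-43) = -5 + (4*(-2))*(-43) = -5 - 8*(-43) = -5 + 344 = 339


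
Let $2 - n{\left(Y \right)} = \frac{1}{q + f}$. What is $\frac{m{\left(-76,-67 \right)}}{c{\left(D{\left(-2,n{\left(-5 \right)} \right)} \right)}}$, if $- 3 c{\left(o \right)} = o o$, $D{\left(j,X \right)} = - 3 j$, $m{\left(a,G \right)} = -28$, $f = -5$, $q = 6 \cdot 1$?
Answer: $\frac{7}{3} \approx 2.3333$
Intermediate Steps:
$q = 6$
$n{\left(Y \right)} = 1$ ($n{\left(Y \right)} = 2 - \frac{1}{6 - 5} = 2 - 1^{-1} = 2 - 1 = 1$)
$c{\left(o \right)} = - \frac{o^{2}}{3}$ ($c{\left(o \right)} = - \frac{o o}{3} = - \frac{o^{2}}{3}$)
$\frac{m{\left(-76,-67 \right)}}{c{\left(D{\left(-2,n{\left(-5 \right)} \right)} \right)}} = - \frac{28}{\left(- \frac{1}{3}\right) \left(\left(-3\right) \left(-2\right)\right)^{2}} = - \frac{28}{\left(- \frac{1}{3}\right) 6^{2}} = - \frac{28}{\left(- \frac{1}{3}\right) 36} = - \frac{28}{-12} = \left(-28\right) \left(- \frac{1}{12}\right) = \frac{7}{3}$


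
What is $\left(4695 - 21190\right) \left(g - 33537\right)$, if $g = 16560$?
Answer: $280035615$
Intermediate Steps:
$\left(4695 - 21190\right) \left(g - 33537\right) = \left(4695 - 21190\right) \left(16560 - 33537\right) = \left(-16495\right) \left(-16977\right) = 280035615$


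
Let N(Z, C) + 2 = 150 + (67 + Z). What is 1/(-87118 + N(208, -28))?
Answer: -1/86695 ≈ -1.1535e-5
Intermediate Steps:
N(Z, C) = 215 + Z (N(Z, C) = -2 + (150 + (67 + Z)) = -2 + (217 + Z) = 215 + Z)
1/(-87118 + N(208, -28)) = 1/(-87118 + (215 + 208)) = 1/(-87118 + 423) = 1/(-86695) = -1/86695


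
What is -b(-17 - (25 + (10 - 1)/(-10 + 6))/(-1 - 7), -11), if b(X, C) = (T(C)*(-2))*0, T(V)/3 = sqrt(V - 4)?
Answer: 0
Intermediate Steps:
T(V) = 3*sqrt(-4 + V) (T(V) = 3*sqrt(V - 4) = 3*sqrt(-4 + V))
b(X, C) = 0 (b(X, C) = ((3*sqrt(-4 + C))*(-2))*0 = -6*sqrt(-4 + C)*0 = 0)
-b(-17 - (25 + (10 - 1)/(-10 + 6))/(-1 - 7), -11) = -1*0 = 0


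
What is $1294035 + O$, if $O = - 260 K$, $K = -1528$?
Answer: $1691315$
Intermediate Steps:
$O = 397280$ ($O = \left(-260\right) \left(-1528\right) = 397280$)
$1294035 + O = 1294035 + 397280 = 1691315$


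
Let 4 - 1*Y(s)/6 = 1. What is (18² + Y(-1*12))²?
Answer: 116964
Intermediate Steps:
Y(s) = 18 (Y(s) = 24 - 6*1 = 24 - 6 = 18)
(18² + Y(-1*12))² = (18² + 18)² = (324 + 18)² = 342² = 116964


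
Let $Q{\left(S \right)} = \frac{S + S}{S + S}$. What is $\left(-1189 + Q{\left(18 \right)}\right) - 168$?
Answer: $-1356$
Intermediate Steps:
$Q{\left(S \right)} = 1$ ($Q{\left(S \right)} = \frac{2 S}{2 S} = 2 S \frac{1}{2 S} = 1$)
$\left(-1189 + Q{\left(18 \right)}\right) - 168 = \left(-1189 + 1\right) - 168 = -1188 - 168 = -1356$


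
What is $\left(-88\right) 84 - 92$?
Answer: $-7484$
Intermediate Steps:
$\left(-88\right) 84 - 92 = -7392 - 92 = -7484$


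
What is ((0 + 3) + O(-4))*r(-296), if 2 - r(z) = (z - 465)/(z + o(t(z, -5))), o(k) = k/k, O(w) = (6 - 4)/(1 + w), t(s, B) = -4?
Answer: -399/295 ≈ -1.3525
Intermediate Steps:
O(w) = 2/(1 + w)
o(k) = 1
r(z) = 2 - (-465 + z)/(1 + z) (r(z) = 2 - (z - 465)/(z + 1) = 2 - (-465 + z)/(1 + z))
((0 + 3) + O(-4))*r(-296) = ((0 + 3) + 2/(1 - 4))*((467 - 296)/(1 - 296)) = (3 + 2/(-3))*(171/(-295)) = (3 + 2*(-1/3))*(-1/295*171) = (3 - 2/3)*(-171/295) = (7/3)*(-171/295) = -399/295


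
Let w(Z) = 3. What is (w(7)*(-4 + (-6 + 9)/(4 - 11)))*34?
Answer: -3162/7 ≈ -451.71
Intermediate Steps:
(w(7)*(-4 + (-6 + 9)/(4 - 11)))*34 = (3*(-4 + (-6 + 9)/(4 - 11)))*34 = (3*(-4 + 3/(-7)))*34 = (3*(-4 + 3*(-⅐)))*34 = (3*(-4 - 3/7))*34 = (3*(-31/7))*34 = -93/7*34 = -3162/7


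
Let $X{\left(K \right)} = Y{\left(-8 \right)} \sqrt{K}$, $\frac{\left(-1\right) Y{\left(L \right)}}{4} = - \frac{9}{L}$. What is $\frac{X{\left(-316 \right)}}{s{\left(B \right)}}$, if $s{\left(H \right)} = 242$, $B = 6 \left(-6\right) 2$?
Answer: $- \frac{9 i \sqrt{79}}{242} \approx - 0.33055 i$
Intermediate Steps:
$B = -72$ ($B = \left(-36\right) 2 = -72$)
$Y{\left(L \right)} = \frac{36}{L}$ ($Y{\left(L \right)} = - 4 \left(- \frac{9}{L}\right) = \frac{36}{L}$)
$X{\left(K \right)} = - \frac{9 \sqrt{K}}{2}$ ($X{\left(K \right)} = \frac{36}{-8} \sqrt{K} = 36 \left(- \frac{1}{8}\right) \sqrt{K} = - \frac{9 \sqrt{K}}{2}$)
$\frac{X{\left(-316 \right)}}{s{\left(B \right)}} = \frac{\left(- \frac{9}{2}\right) \sqrt{-316}}{242} = - \frac{9 \cdot 2 i \sqrt{79}}{2} \cdot \frac{1}{242} = - 9 i \sqrt{79} \cdot \frac{1}{242} = - \frac{9 i \sqrt{79}}{242}$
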